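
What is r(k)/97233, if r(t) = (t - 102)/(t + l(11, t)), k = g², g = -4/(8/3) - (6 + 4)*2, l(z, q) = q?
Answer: 1441/359567634 ≈ 4.0076e-6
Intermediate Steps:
g = -43/2 (g = -4/(8*(⅓)) - 10*2 = -4/8/3 - 1*20 = -4*3/8 - 20 = -3/2 - 20 = -43/2 ≈ -21.500)
k = 1849/4 (k = (-43/2)² = 1849/4 ≈ 462.25)
r(t) = (-102 + t)/(2*t) (r(t) = (t - 102)/(t + t) = (-102 + t)/((2*t)) = (-102 + t)*(1/(2*t)) = (-102 + t)/(2*t))
r(k)/97233 = ((-102 + 1849/4)/(2*(1849/4)))/97233 = ((½)*(4/1849)*(1441/4))*(1/97233) = (1441/3698)*(1/97233) = 1441/359567634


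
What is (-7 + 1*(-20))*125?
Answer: -3375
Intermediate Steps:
(-7 + 1*(-20))*125 = (-7 - 20)*125 = -27*125 = -3375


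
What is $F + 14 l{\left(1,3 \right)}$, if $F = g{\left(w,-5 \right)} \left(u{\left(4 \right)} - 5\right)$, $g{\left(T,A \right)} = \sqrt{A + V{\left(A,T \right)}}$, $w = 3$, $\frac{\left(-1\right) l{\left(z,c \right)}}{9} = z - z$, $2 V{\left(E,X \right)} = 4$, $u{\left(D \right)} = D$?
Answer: $- i \sqrt{3} \approx - 1.732 i$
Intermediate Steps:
$V{\left(E,X \right)} = 2$ ($V{\left(E,X \right)} = \frac{1}{2} \cdot 4 = 2$)
$l{\left(z,c \right)} = 0$ ($l{\left(z,c \right)} = - 9 \left(z - z\right) = \left(-9\right) 0 = 0$)
$g{\left(T,A \right)} = \sqrt{2 + A}$ ($g{\left(T,A \right)} = \sqrt{A + 2} = \sqrt{2 + A}$)
$F = - i \sqrt{3}$ ($F = \sqrt{2 - 5} \left(4 - 5\right) = \sqrt{-3} \left(-1\right) = i \sqrt{3} \left(-1\right) = - i \sqrt{3} \approx - 1.732 i$)
$F + 14 l{\left(1,3 \right)} = - i \sqrt{3} + 14 \cdot 0 = - i \sqrt{3} + 0 = - i \sqrt{3}$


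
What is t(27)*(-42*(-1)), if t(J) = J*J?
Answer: 30618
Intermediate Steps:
t(J) = J**2
t(27)*(-42*(-1)) = 27**2*(-42*(-1)) = 729*42 = 30618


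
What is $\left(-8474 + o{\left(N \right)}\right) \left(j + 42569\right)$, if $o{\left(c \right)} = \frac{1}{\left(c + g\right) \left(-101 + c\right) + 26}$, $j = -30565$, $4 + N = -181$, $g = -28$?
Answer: $- \frac{1549834804455}{15236} \approx -1.0172 \cdot 10^{8}$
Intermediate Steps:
$N = -185$ ($N = -4 - 181 = -185$)
$o{\left(c \right)} = \frac{1}{26 + \left(-101 + c\right) \left(-28 + c\right)}$ ($o{\left(c \right)} = \frac{1}{\left(c - 28\right) \left(-101 + c\right) + 26} = \frac{1}{\left(-28 + c\right) \left(-101 + c\right) + 26} = \frac{1}{\left(-101 + c\right) \left(-28 + c\right) + 26} = \frac{1}{26 + \left(-101 + c\right) \left(-28 + c\right)}$)
$\left(-8474 + o{\left(N \right)}\right) \left(j + 42569\right) = \left(-8474 + \frac{1}{2854 + \left(-185\right)^{2} - -23865}\right) \left(-30565 + 42569\right) = \left(-8474 + \frac{1}{2854 + 34225 + 23865}\right) 12004 = \left(-8474 + \frac{1}{60944}\right) 12004 = \left(- \frac{516439455}{60944}\right) 12004 = - \frac{1549834804455}{15236}$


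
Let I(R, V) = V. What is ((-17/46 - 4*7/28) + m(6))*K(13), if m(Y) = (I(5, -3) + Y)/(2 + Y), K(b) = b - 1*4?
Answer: -1647/184 ≈ -8.9511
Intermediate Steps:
K(b) = -4 + b (K(b) = b - 4 = -4 + b)
m(Y) = (-3 + Y)/(2 + Y)
((-17/46 - 4*7/28) + m(6))*K(13) = ((-17/46 - 4*7/28) + (-3 + 6)/(2 + 6))*(-4 + 13) = ((-17*1/46 - 28*1/28) + 3/8)*9 = ((-17/46 - 1) + (⅛)*3)*9 = (-63/46 + 3/8)*9 = -183/184*9 = -1647/184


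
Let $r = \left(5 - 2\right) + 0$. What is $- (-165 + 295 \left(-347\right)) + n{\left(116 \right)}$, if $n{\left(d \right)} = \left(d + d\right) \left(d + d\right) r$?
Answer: $264002$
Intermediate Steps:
$r = 3$ ($r = 3 + 0 = 3$)
$n{\left(d \right)} = 12 d^{2}$ ($n{\left(d \right)} = \left(d + d\right) \left(d + d\right) 3 = 2 d 2 d 3 = 4 d^{2} \cdot 3 = 12 d^{2}$)
$- (-165 + 295 \left(-347\right)) + n{\left(116 \right)} = - (-165 + 295 \left(-347\right)) + 12 \cdot 116^{2} = - (-165 - 102365) + 12 \cdot 13456 = \left(-1\right) \left(-102530\right) + 161472 = 102530 + 161472 = 264002$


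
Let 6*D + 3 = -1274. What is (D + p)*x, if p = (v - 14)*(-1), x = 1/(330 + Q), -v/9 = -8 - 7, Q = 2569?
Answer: -2003/17394 ≈ -0.11515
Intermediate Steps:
v = 135 (v = -9*(-8 - 7) = -9*(-15) = 135)
D = -1277/6 (D = -½ + (⅙)*(-1274) = -½ - 637/3 = -1277/6 ≈ -212.83)
x = 1/2899 (x = 1/(330 + 2569) = 1/2899 ≈ 0.00034495)
p = -121 (p = (135 - 14)*(-1) = 121*(-1) = -121)
(D + p)*x = (-1277/6 - 121)*(1/2899) = -2003/6*1/2899 = -2003/17394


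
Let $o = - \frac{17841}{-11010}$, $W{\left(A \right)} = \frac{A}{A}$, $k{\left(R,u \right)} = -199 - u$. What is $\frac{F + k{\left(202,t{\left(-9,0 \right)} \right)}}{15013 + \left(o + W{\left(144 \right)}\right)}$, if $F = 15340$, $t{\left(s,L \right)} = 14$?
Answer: $\frac{55516090}{55107327} \approx 1.0074$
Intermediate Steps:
$W{\left(A \right)} = 1$
$o = \frac{5947}{3670}$ ($o = \left(-17841\right) \left(- \frac{1}{11010}\right) = \frac{5947}{3670} \approx 1.6204$)
$\frac{F + k{\left(202,t{\left(-9,0 \right)} \right)}}{15013 + \left(o + W{\left(144 \right)}\right)} = \frac{15340 - 213}{15013 + \left(\frac{5947}{3670} + 1\right)} = \frac{15340 - 213}{15013 + \frac{9617}{3670}} = \frac{15340 - 213}{\frac{55107327}{3670}} = 15127 \cdot \frac{3670}{55107327} = \frac{55516090}{55107327}$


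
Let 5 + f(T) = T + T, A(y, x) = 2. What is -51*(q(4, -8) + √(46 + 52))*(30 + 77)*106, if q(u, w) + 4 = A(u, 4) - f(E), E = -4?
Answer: -6362862 - 4049094*√2 ≈ -1.2089e+7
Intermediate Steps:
f(T) = -5 + 2*T (f(T) = -5 + (T + T) = -5 + 2*T)
q(u, w) = 11 (q(u, w) = -4 + (2 - (-5 + 2*(-4))) = -4 + (2 - (-5 - 8)) = -4 + (2 - 1*(-13)) = -4 + (2 + 13) = -4 + 15 = 11)
-51*(q(4, -8) + √(46 + 52))*(30 + 77)*106 = -51*(11 + √(46 + 52))*(30 + 77)*106 = -51*(11 + √98)*107*106 = -51*(11 + 7*√2)*107*106 = -51*(1177 + 749*√2)*106 = (-60027 - 38199*√2)*106 = -6362862 - 4049094*√2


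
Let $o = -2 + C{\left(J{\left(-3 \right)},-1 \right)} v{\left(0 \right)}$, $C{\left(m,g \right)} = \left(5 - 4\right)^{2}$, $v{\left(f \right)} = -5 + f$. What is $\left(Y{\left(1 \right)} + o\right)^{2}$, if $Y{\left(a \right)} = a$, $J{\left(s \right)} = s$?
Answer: $36$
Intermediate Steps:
$C{\left(m,g \right)} = 1$ ($C{\left(m,g \right)} = 1^{2} = 1$)
$o = -7$ ($o = -2 + 1 \left(-5 + 0\right) = -2 + 1 \left(-5\right) = -2 - 5 = -7$)
$\left(Y{\left(1 \right)} + o\right)^{2} = \left(1 - 7\right)^{2} = \left(-6\right)^{2} = 36$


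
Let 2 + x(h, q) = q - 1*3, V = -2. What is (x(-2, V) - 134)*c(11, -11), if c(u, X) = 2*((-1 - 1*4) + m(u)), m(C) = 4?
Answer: 282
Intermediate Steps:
x(h, q) = -5 + q (x(h, q) = -2 + (q - 1*3) = -2 + (q - 3) = -2 + (-3 + q) = -5 + q)
c(u, X) = -2 (c(u, X) = 2*((-1 - 1*4) + 4) = 2*((-1 - 4) + 4) = 2*(-5 + 4) = 2*(-1) = -2)
(x(-2, V) - 134)*c(11, -11) = ((-5 - 2) - 134)*(-2) = (-7 - 134)*(-2) = -141*(-2) = 282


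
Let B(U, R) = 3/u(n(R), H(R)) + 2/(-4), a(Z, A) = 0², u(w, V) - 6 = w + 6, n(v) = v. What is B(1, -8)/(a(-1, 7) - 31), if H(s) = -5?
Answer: -1/124 ≈ -0.0080645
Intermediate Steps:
u(w, V) = 12 + w (u(w, V) = 6 + (w + 6) = 6 + (6 + w) = 12 + w)
a(Z, A) = 0
B(U, R) = -½ + 3/(12 + R) (B(U, R) = 3/(12 + R) + 2/(-4) = 3/(12 + R) + 2*(-¼) = 3/(12 + R) - ½ = -½ + 3/(12 + R))
B(1, -8)/(a(-1, 7) - 31) = ((-6 - 1*(-8))/(2*(12 - 8)))/(0 - 31) = ((½)*(-6 + 8)/4)/(-31) = -2/(62*4) = -1/31*¼ = -1/124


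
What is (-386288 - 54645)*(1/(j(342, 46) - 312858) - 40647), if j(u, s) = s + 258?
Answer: 5601781461975587/312554 ≈ 1.7923e+10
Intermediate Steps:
j(u, s) = 258 + s
(-386288 - 54645)*(1/(j(342, 46) - 312858) - 40647) = (-386288 - 54645)*(1/((258 + 46) - 312858) - 40647) = -440933*(1/(304 - 312858) - 40647) = -440933*(1/(-312554) - 40647) = -440933*(-1/312554 - 40647) = -440933*(-12704382439/312554) = 5601781461975587/312554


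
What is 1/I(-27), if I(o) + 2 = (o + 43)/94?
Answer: -47/86 ≈ -0.54651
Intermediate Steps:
I(o) = -145/94 + o/94 (I(o) = -2 + (o + 43)/94 = -2 + (43 + o)*(1/94) = -2 + (43/94 + o/94) = -145/94 + o/94)
1/I(-27) = 1/(-145/94 + (1/94)*(-27)) = 1/(-145/94 - 27/94) = 1/(-86/47) = -47/86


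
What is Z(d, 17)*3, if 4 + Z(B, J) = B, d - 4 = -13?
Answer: -39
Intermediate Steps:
d = -9 (d = 4 - 13 = -9)
Z(B, J) = -4 + B
Z(d, 17)*3 = (-4 - 9)*3 = -13*3 = -39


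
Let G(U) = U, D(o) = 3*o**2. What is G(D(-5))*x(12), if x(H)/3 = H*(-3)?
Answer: -8100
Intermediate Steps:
x(H) = -9*H (x(H) = 3*(H*(-3)) = 3*(-3*H) = -9*H)
G(D(-5))*x(12) = (3*(-5)**2)*(-9*12) = (3*25)*(-108) = 75*(-108) = -8100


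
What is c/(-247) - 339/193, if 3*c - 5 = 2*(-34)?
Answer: -79680/47671 ≈ -1.6715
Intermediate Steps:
c = -21 (c = 5/3 + (2*(-34))/3 = 5/3 + (1/3)*(-68) = 5/3 - 68/3 = -21)
c/(-247) - 339/193 = -21/(-247) - 339/193 = -21*(-1/247) - 339*1/193 = 21/247 - 339/193 = -79680/47671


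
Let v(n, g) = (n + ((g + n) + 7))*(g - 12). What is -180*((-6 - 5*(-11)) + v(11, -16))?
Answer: 56700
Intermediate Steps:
v(n, g) = (-12 + g)*(7 + g + 2*n) (v(n, g) = (n + (7 + g + n))*(-12 + g) = (7 + g + 2*n)*(-12 + g) = (-12 + g)*(7 + g + 2*n))
-180*((-6 - 5*(-11)) + v(11, -16)) = -180*((-6 - 5*(-11)) + (-84 + (-16)**2 - 24*11 - 5*(-16) + 2*(-16)*11)) = -180*((-6 + 55) + (-84 + 256 - 264 + 80 - 352)) = -180*(49 - 364) = -180*(-315) = 56700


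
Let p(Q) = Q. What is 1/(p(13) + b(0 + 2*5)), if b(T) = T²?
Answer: 1/113 ≈ 0.0088496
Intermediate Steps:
1/(p(13) + b(0 + 2*5)) = 1/(13 + (0 + 2*5)²) = 1/(13 + (0 + 10)²) = 1/(13 + 10²) = 1/(13 + 100) = 1/113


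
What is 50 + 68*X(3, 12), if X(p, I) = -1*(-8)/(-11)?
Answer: 6/11 ≈ 0.54545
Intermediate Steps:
X(p, I) = -8/11 (X(p, I) = 8*(-1/11) = -8/11)
50 + 68*X(3, 12) = 50 + 68*(-8/11) = 50 - 544/11 = 6/11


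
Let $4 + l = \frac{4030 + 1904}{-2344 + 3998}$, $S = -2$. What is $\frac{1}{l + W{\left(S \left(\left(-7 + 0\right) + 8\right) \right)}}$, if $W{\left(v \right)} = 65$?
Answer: $\frac{827}{53414} \approx 0.015483$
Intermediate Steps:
$l = - \frac{341}{827}$ ($l = -4 + \frac{4030 + 1904}{-2344 + 3998} = -4 + \frac{5934}{1654} = -4 + 5934 \cdot \frac{1}{1654} = -4 + \frac{2967}{827} = - \frac{341}{827} \approx -0.41233$)
$\frac{1}{l + W{\left(S \left(\left(-7 + 0\right) + 8\right) \right)}} = \frac{1}{- \frac{341}{827} + 65} = \frac{1}{\frac{53414}{827}} = \frac{827}{53414}$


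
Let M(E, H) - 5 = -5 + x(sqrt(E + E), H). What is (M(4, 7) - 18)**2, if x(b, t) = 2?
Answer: 256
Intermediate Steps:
M(E, H) = 2 (M(E, H) = 5 + (-5 + 2) = 5 - 3 = 2)
(M(4, 7) - 18)**2 = (2 - 18)**2 = (-16)**2 = 256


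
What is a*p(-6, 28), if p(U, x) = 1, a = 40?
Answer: 40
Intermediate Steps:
a*p(-6, 28) = 40*1 = 40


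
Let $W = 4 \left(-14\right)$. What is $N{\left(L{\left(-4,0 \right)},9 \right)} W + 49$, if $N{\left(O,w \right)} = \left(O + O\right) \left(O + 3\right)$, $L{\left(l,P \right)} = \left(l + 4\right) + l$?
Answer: $-399$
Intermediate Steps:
$L{\left(l,P \right)} = 4 + 2 l$ ($L{\left(l,P \right)} = \left(4 + l\right) + l = 4 + 2 l$)
$N{\left(O,w \right)} = 2 O \left(3 + O\right)$
$W = -56$
$N{\left(L{\left(-4,0 \right)},9 \right)} W + 49 = 2 \left(4 + 2 \left(-4\right)\right) \left(3 + \left(4 + 2 \left(-4\right)\right)\right) \left(-56\right) + 49 = 2 \left(4 - 8\right) \left(3 + \left(4 - 8\right)\right) \left(-56\right) + 49 = 2 \left(-4\right) \left(3 - 4\right) \left(-56\right) + 49 = 2 \left(-4\right) \left(-1\right) \left(-56\right) + 49 = 8 \left(-56\right) + 49 = -448 + 49 = -399$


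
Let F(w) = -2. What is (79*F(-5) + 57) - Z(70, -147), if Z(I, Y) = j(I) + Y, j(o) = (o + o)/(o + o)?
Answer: 45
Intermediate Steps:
j(o) = 1 (j(o) = (2*o)/((2*o)) = (2*o)*(1/(2*o)) = 1)
Z(I, Y) = 1 + Y
(79*F(-5) + 57) - Z(70, -147) = (79*(-2) + 57) - (1 - 147) = (-158 + 57) - 1*(-146) = -101 + 146 = 45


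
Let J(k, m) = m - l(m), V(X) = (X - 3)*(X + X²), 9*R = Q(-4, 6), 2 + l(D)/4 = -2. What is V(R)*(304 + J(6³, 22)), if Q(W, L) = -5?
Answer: 24320/81 ≈ 300.25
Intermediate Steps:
l(D) = -16 (l(D) = -8 + 4*(-2) = -8 - 8 = -16)
R = -5/9 (R = (⅑)*(-5) = -5/9 ≈ -0.55556)
V(X) = (-3 + X)*(X + X²)
J(k, m) = 16 + m (J(k, m) = m - 1*(-16) = m + 16 = 16 + m)
V(R)*(304 + J(6³, 22)) = (-5*(-3 + (-5/9)² - 2*(-5/9))/9)*(304 + (16 + 22)) = (-5*(-3 + 25/81 + 10/9)/9)*(304 + 38) = -5/9*(-128/81)*342 = (640/729)*342 = 24320/81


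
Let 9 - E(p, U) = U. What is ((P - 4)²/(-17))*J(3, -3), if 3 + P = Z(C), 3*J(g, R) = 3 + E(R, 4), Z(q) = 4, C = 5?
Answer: -24/17 ≈ -1.4118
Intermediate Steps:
E(p, U) = 9 - U
J(g, R) = 8/3 (J(g, R) = (3 + (9 - 1*4))/3 = (3 + (9 - 4))/3 = (3 + 5)/3 = (⅓)*8 = 8/3)
P = 1 (P = -3 + 4 = 1)
((P - 4)²/(-17))*J(3, -3) = ((1 - 4)²/(-17))*(8/3) = -1/17*(-3)²*(8/3) = -1/17*9*(8/3) = -9/17*8/3 = -24/17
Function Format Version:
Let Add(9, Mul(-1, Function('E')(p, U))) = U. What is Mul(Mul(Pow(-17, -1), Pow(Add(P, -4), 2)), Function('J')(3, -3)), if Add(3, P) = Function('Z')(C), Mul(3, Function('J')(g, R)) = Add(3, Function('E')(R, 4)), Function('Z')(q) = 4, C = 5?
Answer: Rational(-24, 17) ≈ -1.4118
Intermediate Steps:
Function('E')(p, U) = Add(9, Mul(-1, U))
Function('J')(g, R) = Rational(8, 3) (Function('J')(g, R) = Mul(Rational(1, 3), Add(3, Add(9, Mul(-1, 4)))) = Mul(Rational(1, 3), Add(3, Add(9, -4))) = Mul(Rational(1, 3), Add(3, 5)) = Mul(Rational(1, 3), 8) = Rational(8, 3))
P = 1 (P = Add(-3, 4) = 1)
Mul(Mul(Pow(-17, -1), Pow(Add(P, -4), 2)), Function('J')(3, -3)) = Mul(Mul(Pow(-17, -1), Pow(Add(1, -4), 2)), Rational(8, 3)) = Mul(Mul(Rational(-1, 17), Pow(-3, 2)), Rational(8, 3)) = Mul(Mul(Rational(-1, 17), 9), Rational(8, 3)) = Mul(Rational(-9, 17), Rational(8, 3)) = Rational(-24, 17)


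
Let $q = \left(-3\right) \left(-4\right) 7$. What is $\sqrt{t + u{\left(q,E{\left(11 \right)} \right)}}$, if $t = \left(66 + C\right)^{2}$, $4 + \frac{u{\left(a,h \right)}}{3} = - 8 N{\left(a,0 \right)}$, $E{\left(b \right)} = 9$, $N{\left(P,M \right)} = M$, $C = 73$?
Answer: $\sqrt{19309} \approx 138.96$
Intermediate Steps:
$q = 84$ ($q = 12 \cdot 7 = 84$)
$u{\left(a,h \right)} = -12$ ($u{\left(a,h \right)} = -12 + 3 \left(\left(-8\right) 0\right) = -12 + 3 \cdot 0 = -12 + 0 = -12$)
$t = 19321$ ($t = \left(66 + 73\right)^{2} = 139^{2} = 19321$)
$\sqrt{t + u{\left(q,E{\left(11 \right)} \right)}} = \sqrt{19321 - 12} = \sqrt{19309}$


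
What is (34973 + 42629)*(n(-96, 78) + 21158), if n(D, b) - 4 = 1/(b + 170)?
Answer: 203634515777/124 ≈ 1.6422e+9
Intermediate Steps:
n(D, b) = 4 + 1/(170 + b) (n(D, b) = 4 + 1/(b + 170) = 4 + 1/(170 + b))
(34973 + 42629)*(n(-96, 78) + 21158) = (34973 + 42629)*((681 + 4*78)/(170 + 78) + 21158) = 77602*((681 + 312)/248 + 21158) = 77602*((1/248)*993 + 21158) = 77602*(993/248 + 21158) = 77602*(5248177/248) = 203634515777/124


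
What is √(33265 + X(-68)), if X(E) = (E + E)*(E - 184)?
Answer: √67537 ≈ 259.88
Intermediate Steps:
X(E) = 2*E*(-184 + E) (X(E) = (2*E)*(-184 + E) = 2*E*(-184 + E))
√(33265 + X(-68)) = √(33265 + 2*(-68)*(-184 - 68)) = √(33265 + 2*(-68)*(-252)) = √(33265 + 34272) = √67537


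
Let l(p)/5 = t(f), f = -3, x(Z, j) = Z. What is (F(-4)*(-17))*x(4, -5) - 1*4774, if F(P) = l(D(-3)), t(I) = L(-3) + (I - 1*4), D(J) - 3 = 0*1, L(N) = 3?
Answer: -3414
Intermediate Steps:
D(J) = 3 (D(J) = 3 + 0*1 = 3 + 0 = 3)
t(I) = -1 + I (t(I) = 3 + (I - 1*4) = 3 + (I - 4) = 3 + (-4 + I) = -1 + I)
l(p) = -20 (l(p) = 5*(-1 - 3) = 5*(-4) = -20)
F(P) = -20
(F(-4)*(-17))*x(4, -5) - 1*4774 = -20*(-17)*4 - 1*4774 = 340*4 - 4774 = 1360 - 4774 = -3414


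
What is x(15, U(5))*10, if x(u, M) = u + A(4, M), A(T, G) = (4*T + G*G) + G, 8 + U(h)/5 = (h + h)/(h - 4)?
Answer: 1410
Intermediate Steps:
U(h) = -40 + 10*h/(-4 + h) (U(h) = -40 + 5*((h + h)/(h - 4)) = -40 + 5*((2*h)/(-4 + h)) = -40 + 5*(2*h/(-4 + h)) = -40 + 10*h/(-4 + h))
A(T, G) = G + G² + 4*T (A(T, G) = (4*T + G²) + G = (G² + 4*T) + G = G + G² + 4*T)
x(u, M) = 16 + M + u + M² (x(u, M) = u + (M + M² + 4*4) = u + (M + M² + 16) = u + (16 + M + M²) = 16 + M + u + M²)
x(15, U(5))*10 = (16 + 10*(16 - 3*5)/(-4 + 5) + 15 + (10*(16 - 3*5)/(-4 + 5))²)*10 = (16 + 10*(16 - 15)/1 + 15 + (10*(16 - 15)/1)²)*10 = (16 + 10*1*1 + 15 + (10*1*1)²)*10 = (16 + 10 + 15 + 10²)*10 = (16 + 10 + 15 + 100)*10 = 141*10 = 1410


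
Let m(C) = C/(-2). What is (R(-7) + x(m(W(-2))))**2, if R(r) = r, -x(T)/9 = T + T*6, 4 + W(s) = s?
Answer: 38416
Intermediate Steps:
W(s) = -4 + s
m(C) = -C/2 (m(C) = C*(-1/2) = -C/2)
x(T) = -63*T (x(T) = -9*(T + T*6) = -9*(T + 6*T) = -63*T)
(R(-7) + x(m(W(-2))))**2 = (-7 - (-63)*(-4 - 2)/2)**2 = (-7 - (-63)*(-6)/2)**2 = (-7 - 63*3)**2 = (-7 - 189)**2 = (-196)**2 = 38416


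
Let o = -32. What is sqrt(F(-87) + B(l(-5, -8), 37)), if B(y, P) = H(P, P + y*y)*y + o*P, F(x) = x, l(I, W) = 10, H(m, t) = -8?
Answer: I*sqrt(1351) ≈ 36.756*I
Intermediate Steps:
B(y, P) = -32*P - 8*y (B(y, P) = -8*y - 32*P = -32*P - 8*y)
sqrt(F(-87) + B(l(-5, -8), 37)) = sqrt(-87 + (-32*37 - 8*10)) = sqrt(-87 + (-1184 - 80)) = sqrt(-87 - 1264) = sqrt(-1351) = I*sqrt(1351)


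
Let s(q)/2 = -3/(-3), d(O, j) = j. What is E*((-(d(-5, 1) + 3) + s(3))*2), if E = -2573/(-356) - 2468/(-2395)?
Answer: -7040943/213155 ≈ -33.032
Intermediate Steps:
s(q) = 2 (s(q) = 2*(-3/(-3)) = 2*(-3*(-⅓)) = 2*1 = 2)
E = 7040943/852620 (E = -2573*(-1/356) - 2468*(-1/2395) = 2573/356 + 2468/2395 = 7040943/852620 ≈ 8.2580)
E*((-(d(-5, 1) + 3) + s(3))*2) = 7040943*((-(1 + 3) + 2)*2)/852620 = 7040943*((-1*4 + 2)*2)/852620 = 7040943*((-4 + 2)*2)/852620 = 7040943*(-2*2)/852620 = (7040943/852620)*(-4) = -7040943/213155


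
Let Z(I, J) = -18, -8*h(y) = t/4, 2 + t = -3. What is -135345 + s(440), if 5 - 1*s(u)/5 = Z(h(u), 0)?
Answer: -135230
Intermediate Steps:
t = -5 (t = -2 - 3 = -5)
h(y) = 5/32 (h(y) = -(-5)/(8*4) = -⅛*(-5/4) = 5/32)
s(u) = 115 (s(u) = 25 - 5*(-18) = 25 + 90 = 115)
-135345 + s(440) = -135345 + 115 = -135230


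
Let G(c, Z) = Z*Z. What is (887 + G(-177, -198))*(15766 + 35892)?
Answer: 2071020878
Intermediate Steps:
G(c, Z) = Z**2
(887 + G(-177, -198))*(15766 + 35892) = (887 + (-198)**2)*(15766 + 35892) = (887 + 39204)*51658 = 40091*51658 = 2071020878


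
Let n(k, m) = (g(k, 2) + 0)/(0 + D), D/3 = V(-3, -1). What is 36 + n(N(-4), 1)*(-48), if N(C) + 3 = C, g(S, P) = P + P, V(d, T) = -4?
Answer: 52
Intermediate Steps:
g(S, P) = 2*P
D = -12 (D = 3*(-4) = -12)
N(C) = -3 + C
n(k, m) = -⅓ (n(k, m) = (2*2 + 0)/(0 - 12) = (4 + 0)/(-12) = 4*(-1/12) = -⅓)
36 + n(N(-4), 1)*(-48) = 36 - ⅓*(-48) = 36 + 16 = 52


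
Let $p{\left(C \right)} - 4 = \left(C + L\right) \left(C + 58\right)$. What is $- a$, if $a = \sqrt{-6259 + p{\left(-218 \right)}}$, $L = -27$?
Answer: $- \sqrt{32945} \approx -181.51$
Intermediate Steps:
$p{\left(C \right)} = 4 + \left(-27 + C\right) \left(58 + C\right)$ ($p{\left(C \right)} = 4 + \left(C - 27\right) \left(C + 58\right) = 4 + \left(-27 + C\right) \left(58 + C\right)$)
$a = \sqrt{32945}$ ($a = \sqrt{-6259 + \left(-1562 + \left(-218\right)^{2} + 31 \left(-218\right)\right)} = \sqrt{-6259 - -39204} = \sqrt{-6259 + 39204} = \sqrt{32945} \approx 181.51$)
$- a = - \sqrt{32945}$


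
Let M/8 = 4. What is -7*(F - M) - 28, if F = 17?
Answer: 77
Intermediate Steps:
M = 32 (M = 8*4 = 32)
-7*(F - M) - 28 = -7*(17 - 1*32) - 28 = -7*(17 - 32) - 28 = -7*(-15) - 28 = 105 - 28 = 77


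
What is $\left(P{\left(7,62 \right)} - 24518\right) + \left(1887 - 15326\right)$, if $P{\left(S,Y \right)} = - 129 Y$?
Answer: $-45955$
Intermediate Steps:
$\left(P{\left(7,62 \right)} - 24518\right) + \left(1887 - 15326\right) = \left(\left(-129\right) 62 - 24518\right) + \left(1887 - 15326\right) = \left(-7998 - 24518\right) + \left(1887 - 15326\right) = -32516 - 13439 = -45955$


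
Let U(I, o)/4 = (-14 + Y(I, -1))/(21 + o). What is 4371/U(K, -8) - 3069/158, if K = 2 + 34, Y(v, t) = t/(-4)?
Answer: -9146829/8690 ≈ -1052.6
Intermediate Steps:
Y(v, t) = -t/4 (Y(v, t) = t*(-¼) = -t/4)
K = 36
U(I, o) = -55/(21 + o) (U(I, o) = 4*((-14 - ¼*(-1))/(21 + o)) = 4*((-14 + ¼)/(21 + o)) = 4*(-55/(4*(21 + o))) = -55/(21 + o))
4371/U(K, -8) - 3069/158 = 4371/((-55/(21 - 8))) - 3069/158 = 4371/((-55/13)) - 3069*1/158 = 4371/((-55*1/13)) - 3069/158 = 4371/(-55/13) - 3069/158 = 4371*(-13/55) - 3069/158 = -56823/55 - 3069/158 = -9146829/8690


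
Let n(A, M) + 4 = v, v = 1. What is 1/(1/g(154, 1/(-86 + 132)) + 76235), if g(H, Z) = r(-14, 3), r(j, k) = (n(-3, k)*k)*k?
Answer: 27/2058344 ≈ 1.3117e-5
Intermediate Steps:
n(A, M) = -3 (n(A, M) = -4 + 1 = -3)
r(j, k) = -3*k² (r(j, k) = (-3*k)*k = -3*k²)
g(H, Z) = -27 (g(H, Z) = -3*3² = -3*9 = -27)
1/(1/g(154, 1/(-86 + 132)) + 76235) = 1/(1/(-27) + 76235) = 1/(-1/27 + 76235) = 1/(2058344/27) = 27/2058344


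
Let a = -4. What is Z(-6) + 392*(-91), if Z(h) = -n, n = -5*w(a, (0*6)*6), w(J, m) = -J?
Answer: -35652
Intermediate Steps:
n = -20 (n = -(-5)*(-4) = -5*4 = -20)
Z(h) = 20 (Z(h) = -1*(-20) = 20)
Z(-6) + 392*(-91) = 20 + 392*(-91) = 20 - 35672 = -35652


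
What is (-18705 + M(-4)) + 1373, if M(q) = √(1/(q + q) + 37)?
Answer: -17332 + √590/4 ≈ -17326.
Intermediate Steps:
M(q) = √(37 + 1/(2*q)) (M(q) = √(1/(2*q) + 37) = √(37 + 1/(2*q)))
(-18705 + M(-4)) + 1373 = (-18705 + √(148 + 2/(-4))/2) + 1373 = (-18705 + √(148 + 2*(-¼))/2) + 1373 = (-18705 + √(148 - ½)/2) + 1373 = (-18705 + √(295/2)/2) + 1373 = (-18705 + (√590/2)/2) + 1373 = (-18705 + √590/4) + 1373 = -17332 + √590/4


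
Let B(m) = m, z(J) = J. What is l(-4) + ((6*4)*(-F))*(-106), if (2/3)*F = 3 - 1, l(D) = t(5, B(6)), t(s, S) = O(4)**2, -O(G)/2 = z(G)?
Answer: 7696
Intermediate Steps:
O(G) = -2*G
t(s, S) = 64 (t(s, S) = (-2*4)**2 = (-8)**2 = 64)
l(D) = 64
F = 3 (F = 3*(3 - 1)/2 = (3/2)*2 = 3)
l(-4) + ((6*4)*(-F))*(-106) = 64 + ((6*4)*(-1*3))*(-106) = 64 + (24*(-3))*(-106) = 64 - 72*(-106) = 64 + 7632 = 7696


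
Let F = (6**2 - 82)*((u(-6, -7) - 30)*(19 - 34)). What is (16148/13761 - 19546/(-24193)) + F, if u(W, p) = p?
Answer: -772616792420/30265443 ≈ -25528.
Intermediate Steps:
F = -25530 (F = (6**2 - 82)*((-7 - 30)*(19 - 34)) = (36 - 82)*(-37*(-15)) = -46*555 = -25530)
(16148/13761 - 19546/(-24193)) + F = (16148/13761 - 19546/(-24193)) - 25530 = (16148*(1/13761) - 19546*(-1/24193)) - 25530 = (1468/1251 + 19546/24193) - 25530 = 59967370/30265443 - 25530 = -772616792420/30265443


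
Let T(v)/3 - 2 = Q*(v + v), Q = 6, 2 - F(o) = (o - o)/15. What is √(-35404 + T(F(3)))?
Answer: I*√35326 ≈ 187.95*I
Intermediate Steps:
F(o) = 2 (F(o) = 2 - (o - o)/15 = 2 - 0/15 = 2 - 1*0 = 2 + 0 = 2)
T(v) = 6 + 36*v (T(v) = 6 + 3*(6*(v + v)) = 6 + 3*(6*(2*v)) = 6 + 3*(12*v) = 6 + 36*v)
√(-35404 + T(F(3))) = √(-35404 + (6 + 36*2)) = √(-35404 + (6 + 72)) = √(-35404 + 78) = √(-35326) = I*√35326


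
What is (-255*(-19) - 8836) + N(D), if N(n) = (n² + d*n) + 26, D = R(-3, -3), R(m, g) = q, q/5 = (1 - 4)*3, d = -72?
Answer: 1300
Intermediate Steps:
q = -45 (q = 5*((1 - 4)*3) = 5*(-3*3) = 5*(-9) = -45)
R(m, g) = -45
D = -45
N(n) = 26 + n² - 72*n (N(n) = (n² - 72*n) + 26 = 26 + n² - 72*n)
(-255*(-19) - 8836) + N(D) = (-255*(-19) - 8836) + (26 + (-45)² - 72*(-45)) = (4845 - 8836) + (26 + 2025 + 3240) = -3991 + 5291 = 1300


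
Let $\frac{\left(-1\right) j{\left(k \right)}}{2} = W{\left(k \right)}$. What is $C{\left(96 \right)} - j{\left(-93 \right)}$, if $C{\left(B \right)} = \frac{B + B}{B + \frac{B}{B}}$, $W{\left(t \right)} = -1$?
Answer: $- \frac{2}{97} \approx -0.020619$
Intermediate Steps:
$j{\left(k \right)} = 2$ ($j{\left(k \right)} = \left(-2\right) \left(-1\right) = 2$)
$C{\left(B \right)} = \frac{2 B}{1 + B}$ ($C{\left(B \right)} = \frac{2 B}{B + 1} = \frac{2 B}{1 + B}$)
$C{\left(96 \right)} - j{\left(-93 \right)} = 2 \cdot 96 \frac{1}{1 + 96} - 2 = 2 \cdot 96 \cdot \frac{1}{97} - 2 = \frac{192}{97} - 2 = - \frac{2}{97}$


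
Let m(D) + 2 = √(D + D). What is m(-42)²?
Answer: 4*(1 - I*√21)² ≈ -80.0 - 36.661*I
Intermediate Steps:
m(D) = -2 + √2*√D (m(D) = -2 + √(D + D) = -2 + √(2*D) = -2 + √2*√D)
m(-42)² = (-2 + √2*√(-42))² = (-2 + √2*(I*√42))² = (-2 + 2*I*√21)²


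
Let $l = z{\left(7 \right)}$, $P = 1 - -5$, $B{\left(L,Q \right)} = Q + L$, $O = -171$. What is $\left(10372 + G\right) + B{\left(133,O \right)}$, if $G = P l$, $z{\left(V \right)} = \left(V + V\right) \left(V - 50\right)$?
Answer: $6722$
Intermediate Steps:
$B{\left(L,Q \right)} = L + Q$
$z{\left(V \right)} = 2 V \left(-50 + V\right)$
$P = 6$ ($P = 1 + 5 = 6$)
$l = -602$ ($l = 2 \cdot 7 \left(-50 + 7\right) = 2 \cdot 7 \left(-43\right) = -602$)
$G = -3612$ ($G = 6 \left(-602\right) = -3612$)
$\left(10372 + G\right) + B{\left(133,O \right)} = \left(10372 - 3612\right) + \left(133 - 171\right) = 6760 - 38 = 6722$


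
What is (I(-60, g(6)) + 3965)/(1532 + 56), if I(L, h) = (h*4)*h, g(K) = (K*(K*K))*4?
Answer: 2989949/1588 ≈ 1882.8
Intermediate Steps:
g(K) = 4*K³ (g(K) = (K*K²)*4 = K³*4 = 4*K³)
I(L, h) = 4*h² (I(L, h) = (4*h)*h = 4*h²)
(I(-60, g(6)) + 3965)/(1532 + 56) = (4*(4*6³)² + 3965)/(1532 + 56) = (4*(4*216)² + 3965)/1588 = (4*864² + 3965)*(1/1588) = (4*746496 + 3965)*(1/1588) = (2985984 + 3965)*(1/1588) = 2989949*(1/1588) = 2989949/1588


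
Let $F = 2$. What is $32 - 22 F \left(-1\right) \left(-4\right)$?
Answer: $-144$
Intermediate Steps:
$32 - 22 F \left(-1\right) \left(-4\right) = 32 - 22 \cdot 2 \left(-1\right) \left(-4\right) = 32 - 22 \left(\left(-2\right) \left(-4\right)\right) = 32 - 176 = -144$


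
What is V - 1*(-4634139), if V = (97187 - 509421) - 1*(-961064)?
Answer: 5182969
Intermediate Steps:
V = 548830 (V = -412234 + 961064 = 548830)
V - 1*(-4634139) = 548830 - 1*(-4634139) = 548830 + 4634139 = 5182969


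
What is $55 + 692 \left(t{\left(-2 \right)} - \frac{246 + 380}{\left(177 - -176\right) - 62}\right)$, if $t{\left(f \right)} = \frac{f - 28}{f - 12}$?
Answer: $\frac{100271}{2037} \approx 49.225$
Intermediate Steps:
$t{\left(f \right)} = \frac{-28 + f}{-12 + f}$
$55 + 692 \left(t{\left(-2 \right)} - \frac{246 + 380}{\left(177 - -176\right) - 62}\right) = 55 + 692 \left(\frac{-28 - 2}{-12 - 2} - \frac{246 + 380}{\left(177 - -176\right) - 62}\right) = 55 + 692 \left(\frac{1}{-14} \left(-30\right) - \frac{626}{\left(177 + 176\right) - 62}\right) = 55 + 692 \left(\left(- \frac{1}{14}\right) \left(-30\right) - \frac{626}{353 - 62}\right) = 55 + 692 \left(\frac{15}{7} - \frac{626}{291}\right) = 55 + 692 \left(- \frac{17}{2037}\right) = 55 - \frac{11764}{2037} = \frac{100271}{2037}$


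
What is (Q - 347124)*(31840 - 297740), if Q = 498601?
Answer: -40277734300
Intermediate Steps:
(Q - 347124)*(31840 - 297740) = (498601 - 347124)*(31840 - 297740) = 151477*(-265900) = -40277734300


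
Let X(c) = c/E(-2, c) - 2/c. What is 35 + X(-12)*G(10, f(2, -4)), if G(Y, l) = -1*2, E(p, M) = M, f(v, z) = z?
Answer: 98/3 ≈ 32.667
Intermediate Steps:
G(Y, l) = -2
X(c) = 1 - 2/c (X(c) = c/c - 2/c = 1 - 2/c)
35 + X(-12)*G(10, f(2, -4)) = 35 + ((-2 - 12)/(-12))*(-2) = 35 - 1/12*(-14)*(-2) = 35 + (7/6)*(-2) = 35 - 7/3 = 98/3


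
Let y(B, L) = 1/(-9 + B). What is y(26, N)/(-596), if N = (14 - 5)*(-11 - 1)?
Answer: -1/10132 ≈ -9.8697e-5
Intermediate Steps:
N = -108 (N = 9*(-12) = -108)
y(26, N)/(-596) = 1/((-9 + 26)*(-596)) = -1/596/17 = (1/17)*(-1/596) = -1/10132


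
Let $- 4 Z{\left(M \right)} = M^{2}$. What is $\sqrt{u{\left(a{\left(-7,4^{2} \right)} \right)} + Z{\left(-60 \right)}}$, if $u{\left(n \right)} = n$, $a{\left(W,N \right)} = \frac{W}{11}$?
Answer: $\frac{i \sqrt{108977}}{11} \approx 30.011 i$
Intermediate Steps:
$Z{\left(M \right)} = - \frac{M^{2}}{4}$
$a{\left(W,N \right)} = \frac{W}{11}$ ($a{\left(W,N \right)} = W \frac{1}{11} = \frac{W}{11}$)
$\sqrt{u{\left(a{\left(-7,4^{2} \right)} \right)} + Z{\left(-60 \right)}} = \sqrt{\frac{1}{11} \left(-7\right) - \frac{\left(-60\right)^{2}}{4}} = \sqrt{- \frac{7}{11} - 900} = \sqrt{- \frac{9907}{11}} = \frac{i \sqrt{108977}}{11}$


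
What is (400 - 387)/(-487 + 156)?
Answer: -13/331 ≈ -0.039275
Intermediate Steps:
(400 - 387)/(-487 + 156) = 13/(-331) = 13*(-1/331) = -13/331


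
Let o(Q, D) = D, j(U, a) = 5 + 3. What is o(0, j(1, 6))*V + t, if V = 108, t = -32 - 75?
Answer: 757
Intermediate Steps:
j(U, a) = 8
t = -107
o(0, j(1, 6))*V + t = 8*108 - 107 = 864 - 107 = 757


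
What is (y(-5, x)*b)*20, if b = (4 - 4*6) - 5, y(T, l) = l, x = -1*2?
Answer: 1000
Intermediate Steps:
x = -2
b = -25 (b = (4 - 24) - 5 = -20 - 5 = -25)
(y(-5, x)*b)*20 = -2*(-25)*20 = 50*20 = 1000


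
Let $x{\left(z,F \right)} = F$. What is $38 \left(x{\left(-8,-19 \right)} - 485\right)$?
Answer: $-19152$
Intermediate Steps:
$38 \left(x{\left(-8,-19 \right)} - 485\right) = 38 \left(-19 - 485\right) = 38 \left(-504\right) = -19152$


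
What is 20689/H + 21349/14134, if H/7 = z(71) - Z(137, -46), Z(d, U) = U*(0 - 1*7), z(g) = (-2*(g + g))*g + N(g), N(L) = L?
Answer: 74552987/54589710 ≈ 1.3657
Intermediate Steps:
z(g) = g - 4*g**2 (z(g) = (-2*(g + g))*g + g = (-4*g)*g + g = -4*g**2 + g = g - 4*g**2)
Z(d, U) = -7*U (Z(d, U) = U*(0 - 7) = U*(-7) = -7*U)
H = -142905 (H = 7*(71*(1 - 4*71) - (-7)*(-46)) = 7*(71*(1 - 284) - 1*322) = 7*(71*(-283) - 322) = 7*(-20093 - 322) = 7*(-20415) = -142905)
20689/H + 21349/14134 = 20689/(-142905) + 21349/14134 = 20689*(-1/142905) + 21349*(1/14134) = -20689/142905 + 577/382 = 74552987/54589710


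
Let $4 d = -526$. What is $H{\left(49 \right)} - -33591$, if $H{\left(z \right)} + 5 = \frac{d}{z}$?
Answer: $\frac{3291165}{98} \approx 33583.0$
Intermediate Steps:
$d = - \frac{263}{2}$ ($d = \frac{1}{4} \left(-526\right) = - \frac{263}{2} \approx -131.5$)
$H{\left(z \right)} = -5 - \frac{263}{2 z}$
$H{\left(49 \right)} - -33591 = \left(-5 - \frac{263}{2 \cdot 49}\right) - -33591 = \left(-5 - \frac{263}{98}\right) + 33591 = - \frac{753}{98} + 33591 = \frac{3291165}{98}$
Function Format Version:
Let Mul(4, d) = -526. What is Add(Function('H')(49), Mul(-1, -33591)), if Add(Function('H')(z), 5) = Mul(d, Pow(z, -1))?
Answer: Rational(3291165, 98) ≈ 33583.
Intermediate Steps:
d = Rational(-263, 2) (d = Mul(Rational(1, 4), -526) = Rational(-263, 2) ≈ -131.50)
Function('H')(z) = Add(-5, Mul(Rational(-263, 2), Pow(z, -1)))
Add(Function('H')(49), Mul(-1, -33591)) = Add(Add(-5, Mul(Rational(-263, 2), Pow(49, -1))), Mul(-1, -33591)) = Add(Add(-5, Mul(Rational(-263, 2), Rational(1, 49))), 33591) = Add(Add(-5, Rational(-263, 98)), 33591) = Add(Rational(-753, 98), 33591) = Rational(3291165, 98)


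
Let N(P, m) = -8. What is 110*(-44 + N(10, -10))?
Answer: -5720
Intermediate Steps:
110*(-44 + N(10, -10)) = 110*(-44 - 8) = 110*(-52) = -5720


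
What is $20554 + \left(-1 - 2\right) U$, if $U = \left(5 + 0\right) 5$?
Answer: $20479$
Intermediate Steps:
$U = 25$ ($U = 5 \cdot 5 = 25$)
$20554 + \left(-1 - 2\right) U = 20554 + \left(-1 - 2\right) 25 = 20554 - 75 = 20479$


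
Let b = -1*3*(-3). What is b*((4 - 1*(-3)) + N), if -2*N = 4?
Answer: 45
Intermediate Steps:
N = -2 (N = -½*4 = -2)
b = 9 (b = -3*(-3) = 9)
b*((4 - 1*(-3)) + N) = 9*((4 - 1*(-3)) - 2) = 9*((4 + 3) - 2) = 9*(7 - 2) = 9*5 = 45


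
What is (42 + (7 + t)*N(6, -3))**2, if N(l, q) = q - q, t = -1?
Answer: 1764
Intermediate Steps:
N(l, q) = 0
(42 + (7 + t)*N(6, -3))**2 = (42 + (7 - 1)*0)**2 = (42 + 6*0)**2 = (42 + 0)**2 = 42**2 = 1764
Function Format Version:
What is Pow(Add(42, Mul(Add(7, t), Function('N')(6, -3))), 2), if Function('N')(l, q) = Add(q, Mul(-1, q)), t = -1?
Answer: 1764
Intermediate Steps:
Function('N')(l, q) = 0
Pow(Add(42, Mul(Add(7, t), Function('N')(6, -3))), 2) = Pow(Add(42, Mul(Add(7, -1), 0)), 2) = Pow(Add(42, Mul(6, 0)), 2) = Pow(Add(42, 0), 2) = Pow(42, 2) = 1764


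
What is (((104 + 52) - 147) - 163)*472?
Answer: -72688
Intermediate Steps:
(((104 + 52) - 147) - 163)*472 = ((156 - 147) - 163)*472 = (9 - 163)*472 = -154*472 = -72688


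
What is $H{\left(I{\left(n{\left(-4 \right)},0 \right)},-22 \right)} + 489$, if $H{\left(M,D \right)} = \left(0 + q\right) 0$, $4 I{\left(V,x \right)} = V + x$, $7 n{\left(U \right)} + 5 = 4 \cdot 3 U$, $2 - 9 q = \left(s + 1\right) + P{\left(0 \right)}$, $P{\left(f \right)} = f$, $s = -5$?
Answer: $489$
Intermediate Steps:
$q = \frac{2}{3}$ ($q = \frac{2}{9} - \frac{\left(-5 + 1\right) + 0}{9} = \frac{2}{9} - \frac{-4 + 0}{9} = \frac{2}{9} - - \frac{4}{9} = \frac{2}{9} + \frac{4}{9} = \frac{2}{3} \approx 0.66667$)
$n{\left(U \right)} = - \frac{5}{7} + \frac{12 U}{7}$ ($n{\left(U \right)} = - \frac{5}{7} + \frac{4 \cdot 3 U}{7} = - \frac{5}{7} + \frac{12 U}{7}$)
$I{\left(V,x \right)} = \frac{V}{4} + \frac{x}{4}$ ($I{\left(V,x \right)} = \frac{V + x}{4} = \frac{V}{4} + \frac{x}{4}$)
$H{\left(M,D \right)} = 0$ ($H{\left(M,D \right)} = \left(0 + \frac{2}{3}\right) 0 = \frac{2}{3} \cdot 0 = 0$)
$H{\left(I{\left(n{\left(-4 \right)},0 \right)},-22 \right)} + 489 = 0 + 489 = 489$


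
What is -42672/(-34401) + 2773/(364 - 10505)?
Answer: 112447593/116286847 ≈ 0.96698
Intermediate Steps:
-42672/(-34401) + 2773/(364 - 10505) = -42672*(-1/34401) + 2773/(-10141) = 14224/11467 + 2773*(-1/10141) = 14224/11467 - 2773/10141 = 112447593/116286847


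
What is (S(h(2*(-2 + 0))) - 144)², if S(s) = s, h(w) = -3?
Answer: 21609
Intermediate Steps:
(S(h(2*(-2 + 0))) - 144)² = (-3 - 144)² = (-147)² = 21609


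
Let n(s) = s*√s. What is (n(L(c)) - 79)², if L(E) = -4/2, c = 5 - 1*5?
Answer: 6233 + 316*I*√2 ≈ 6233.0 + 446.89*I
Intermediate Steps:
c = 0 (c = 5 - 5 = 0)
L(E) = -2 (L(E) = -4*½ = -2)
n(s) = s^(3/2)
(n(L(c)) - 79)² = ((-2)^(3/2) - 79)² = (-2*I*√2 - 79)² = (-79 - 2*I*√2)²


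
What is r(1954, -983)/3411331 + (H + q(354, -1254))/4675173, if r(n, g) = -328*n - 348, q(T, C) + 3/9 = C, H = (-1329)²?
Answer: 9068856877820/47845687755789 ≈ 0.18954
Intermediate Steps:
H = 1766241
q(T, C) = -⅓ + C
r(n, g) = -348 - 328*n
r(1954, -983)/3411331 + (H + q(354, -1254))/4675173 = (-348 - 328*1954)/3411331 + (1766241 + (-⅓ - 1254))/4675173 = (-348 - 640912)*(1/3411331) + (1766241 - 3763/3)*(1/4675173) = -641260*1/3411331 + (5294960/3)*(1/4675173) = -641260/3411331 + 5294960/14025519 = 9068856877820/47845687755789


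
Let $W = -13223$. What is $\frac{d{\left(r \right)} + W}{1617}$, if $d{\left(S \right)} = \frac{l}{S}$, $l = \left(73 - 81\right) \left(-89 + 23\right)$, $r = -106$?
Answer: $- \frac{701083}{85701} \approx -8.1806$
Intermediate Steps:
$l = 528$ ($l = \left(-8\right) \left(-66\right) = 528$)
$d{\left(S \right)} = \frac{528}{S}$
$\frac{d{\left(r \right)} + W}{1617} = \frac{\frac{528}{-106} - 13223}{1617} = \left(528 \left(- \frac{1}{106}\right) - 13223\right) \frac{1}{1617} = \left(- \frac{264}{53} - 13223\right) \frac{1}{1617} = \left(- \frac{701083}{53}\right) \frac{1}{1617} = - \frac{701083}{85701}$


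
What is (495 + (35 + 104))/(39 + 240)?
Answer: 634/279 ≈ 2.2724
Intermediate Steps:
(495 + (35 + 104))/(39 + 240) = (495 + 139)/279 = 634*(1/279) = 634/279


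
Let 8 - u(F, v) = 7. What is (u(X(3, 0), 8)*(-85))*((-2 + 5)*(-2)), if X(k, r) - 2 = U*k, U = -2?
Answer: 510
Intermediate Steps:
X(k, r) = 2 - 2*k
u(F, v) = 1 (u(F, v) = 8 - 1*7 = 8 - 7 = 1)
(u(X(3, 0), 8)*(-85))*((-2 + 5)*(-2)) = (1*(-85))*((-2 + 5)*(-2)) = -255*(-2) = -85*(-6) = 510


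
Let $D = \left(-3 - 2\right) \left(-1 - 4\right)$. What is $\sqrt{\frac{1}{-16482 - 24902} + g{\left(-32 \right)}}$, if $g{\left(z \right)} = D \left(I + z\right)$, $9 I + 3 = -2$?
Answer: $\frac{i \sqrt{3136263771914}}{62076} \approx 28.529 i$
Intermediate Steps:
$I = - \frac{5}{9}$ ($I = - \frac{1}{3} + \frac{1}{9} \left(-2\right) = - \frac{1}{3} - \frac{2}{9} = - \frac{5}{9} \approx -0.55556$)
$D = 25$ ($D = \left(-5\right) \left(-5\right) = 25$)
$g{\left(z \right)} = - \frac{125}{9} + 25 z$ ($g{\left(z \right)} = 25 \left(- \frac{5}{9} + z\right) = - \frac{125}{9} + 25 z$)
$\sqrt{\frac{1}{-16482 - 24902} + g{\left(-32 \right)}} = \sqrt{\frac{1}{-16482 - 24902} + \left(- \frac{125}{9} + 25 \left(-32\right)\right)} = \sqrt{\frac{1}{-41384} - \frac{7325}{9}} = \sqrt{- \frac{1}{41384} - \frac{7325}{9}} = \sqrt{- \frac{303137809}{372456}} = \frac{i \sqrt{3136263771914}}{62076}$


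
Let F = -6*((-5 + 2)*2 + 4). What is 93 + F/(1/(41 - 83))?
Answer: -411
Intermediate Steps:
F = 12 (F = -6*(-3*2 + 4) = -6*(-6 + 4) = -6*(-2) = 12)
93 + F/(1/(41 - 83)) = 93 + 12/(1/(41 - 83)) = 93 + 12/(1/(-42)) = 93 + 12/(-1/42) = 93 + 12*(-42) = 93 - 504 = -411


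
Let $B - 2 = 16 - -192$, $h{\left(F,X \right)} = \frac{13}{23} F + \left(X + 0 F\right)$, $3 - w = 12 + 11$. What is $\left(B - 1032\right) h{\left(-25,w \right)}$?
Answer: $\frac{645270}{23} \approx 28055.0$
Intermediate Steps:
$w = -20$ ($w = 3 - \left(12 + 11\right) = 3 - 23 = -20$)
$h{\left(F,X \right)} = X + \frac{13 F}{23}$ ($h{\left(F,X \right)} = 13 \cdot \frac{1}{23} F + \left(X + 0\right) = \frac{13 F}{23} + X = X + \frac{13 F}{23}$)
$B = 210$ ($B = 2 + \left(16 - -192\right) = 2 + \left(16 + 192\right) = 2 + 208 = 210$)
$\left(B - 1032\right) h{\left(-25,w \right)} = \left(210 - 1032\right) \left(-20 + \frac{13}{23} \left(-25\right)\right) = - 822 \left(-20 - \frac{325}{23}\right) = \left(-822\right) \left(- \frac{785}{23}\right) = \frac{645270}{23}$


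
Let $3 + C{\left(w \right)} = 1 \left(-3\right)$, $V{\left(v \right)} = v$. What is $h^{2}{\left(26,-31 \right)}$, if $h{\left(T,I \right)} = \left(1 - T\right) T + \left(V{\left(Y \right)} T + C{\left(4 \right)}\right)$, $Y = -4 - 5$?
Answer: $792100$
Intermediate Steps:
$Y = -9$
$C{\left(w \right)} = -6$ ($C{\left(w \right)} = -3 + 1 \left(-3\right) = -3 - 3 = -6$)
$h{\left(T,I \right)} = -6 - 9 T + T \left(1 - T\right)$ ($h{\left(T,I \right)} = \left(1 - T\right) T - \left(6 + 9 T\right) = T \left(1 - T\right) - \left(6 + 9 T\right) = -6 - 9 T + T \left(1 - T\right)$)
$h^{2}{\left(26,-31 \right)} = \left(-6 - 26^{2} - 208\right)^{2} = \left(-6 - 676 - 208\right)^{2} = \left(-890\right)^{2} = 792100$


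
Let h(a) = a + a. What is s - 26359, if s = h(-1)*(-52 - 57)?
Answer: -26141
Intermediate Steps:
h(a) = 2*a
s = 218 (s = (2*(-1))*(-52 - 57) = -2*(-109) = 218)
s - 26359 = 218 - 26359 = -26141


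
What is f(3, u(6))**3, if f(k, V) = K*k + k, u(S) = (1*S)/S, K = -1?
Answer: 0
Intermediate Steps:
u(S) = 1 (u(S) = S/S = 1)
f(k, V) = 0 (f(k, V) = -k + k = 0)
f(3, u(6))**3 = 0**3 = 0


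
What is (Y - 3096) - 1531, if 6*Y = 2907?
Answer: -8285/2 ≈ -4142.5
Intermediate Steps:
Y = 969/2 (Y = (⅙)*2907 = 969/2 ≈ 484.50)
(Y - 3096) - 1531 = (969/2 - 3096) - 1531 = -5223/2 - 1531 = -8285/2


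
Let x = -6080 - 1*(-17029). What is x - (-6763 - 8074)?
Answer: 25786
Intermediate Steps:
x = 10949 (x = -6080 + 17029 = 10949)
x - (-6763 - 8074) = 10949 - (-6763 - 8074) = 10949 - 1*(-14837) = 10949 + 14837 = 25786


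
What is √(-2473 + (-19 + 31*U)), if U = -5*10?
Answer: I*√4042 ≈ 63.577*I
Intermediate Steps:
U = -50
√(-2473 + (-19 + 31*U)) = √(-2473 + (-19 + 31*(-50))) = √(-2473 + (-19 - 1550)) = √(-2473 - 1569) = √(-4042) = I*√4042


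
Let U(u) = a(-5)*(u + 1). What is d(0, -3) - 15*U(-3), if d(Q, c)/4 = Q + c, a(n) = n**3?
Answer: -3762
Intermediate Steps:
d(Q, c) = 4*Q + 4*c (d(Q, c) = 4*(Q + c) = 4*Q + 4*c)
U(u) = -125 - 125*u (U(u) = (-5)**3*(u + 1) = -125*(1 + u) = -125 - 125*u)
d(0, -3) - 15*U(-3) = (4*0 + 4*(-3)) - 15*(-125 - 125*(-3)) = (0 - 12) - 15*(-125 + 375) = -12 - 15*250 = -12 - 3750 = -3762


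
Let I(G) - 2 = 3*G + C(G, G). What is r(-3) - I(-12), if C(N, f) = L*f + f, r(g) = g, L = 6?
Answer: 115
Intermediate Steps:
C(N, f) = 7*f (C(N, f) = 6*f + f = 7*f)
I(G) = 2 + 10*G (I(G) = 2 + (3*G + 7*G) = 2 + 10*G)
r(-3) - I(-12) = -3 - (2 + 10*(-12)) = -3 - (2 - 120) = -3 - 1*(-118) = -3 + 118 = 115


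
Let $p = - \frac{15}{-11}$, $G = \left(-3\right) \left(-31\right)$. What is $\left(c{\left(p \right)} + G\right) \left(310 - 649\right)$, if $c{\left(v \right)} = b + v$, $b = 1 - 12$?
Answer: $- \frac{310863}{11} \approx -28260.0$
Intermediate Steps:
$G = 93$
$p = \frac{15}{11}$ ($p = \left(-15\right) \left(- \frac{1}{11}\right) = \frac{15}{11} \approx 1.3636$)
$b = -11$ ($b = 1 - 12 = -11$)
$c{\left(v \right)} = -11 + v$
$\left(c{\left(p \right)} + G\right) \left(310 - 649\right) = \left(\left(-11 + \frac{15}{11}\right) + 93\right) \left(310 - 649\right) = \left(- \frac{106}{11} + 93\right) \left(310 - 649\right) = \frac{917}{11} \left(-339\right) = - \frac{310863}{11}$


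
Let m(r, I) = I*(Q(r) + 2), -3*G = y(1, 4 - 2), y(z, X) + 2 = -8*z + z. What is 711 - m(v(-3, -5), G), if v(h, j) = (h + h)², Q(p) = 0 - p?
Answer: 813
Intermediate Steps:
Q(p) = -p
v(h, j) = 4*h² (v(h, j) = (2*h)² = 4*h²)
y(z, X) = -2 - 7*z (y(z, X) = -2 + (-8*z + z) = -2 - 7*z)
G = 3 (G = -(-2 - 7*1)/3 = -(-2 - 7)/3 = -⅓*(-9) = 3)
m(r, I) = I*(2 - r) (m(r, I) = I*(-r + 2) = I*(2 - r))
711 - m(v(-3, -5), G) = 711 - 3*(2 - 4*(-3)²) = 711 - 3*(2 - 4*9) = 711 - 3*(2 - 1*36) = 711 - 3*(2 - 36) = 711 - 3*(-34) = 711 - 1*(-102) = 711 + 102 = 813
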